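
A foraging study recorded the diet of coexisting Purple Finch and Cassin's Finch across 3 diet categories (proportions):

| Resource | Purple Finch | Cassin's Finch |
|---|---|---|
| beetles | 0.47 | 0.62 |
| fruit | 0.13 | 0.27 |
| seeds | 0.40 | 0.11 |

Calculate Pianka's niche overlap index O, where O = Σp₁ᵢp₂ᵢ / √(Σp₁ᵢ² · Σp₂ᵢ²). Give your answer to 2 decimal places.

Σ p₁ᵢp₂ᵢ = 0.2914 + 0.0351 + 0.0440 = 0.3705
Σp_1ᵢ² = 0.47² + 0.13² + 0.40² = 0.2209 + 0.0169 + 0.1600 = 0.3978
Σp_2ᵢ² = 0.62² + 0.27² + 0.11² = 0.3844 + 0.0729 + 0.0121 = 0.4694
O = 0.3705 / √(0.3978 × 0.4694) = 0.3705 / 0.43212 = 0.8574

0.86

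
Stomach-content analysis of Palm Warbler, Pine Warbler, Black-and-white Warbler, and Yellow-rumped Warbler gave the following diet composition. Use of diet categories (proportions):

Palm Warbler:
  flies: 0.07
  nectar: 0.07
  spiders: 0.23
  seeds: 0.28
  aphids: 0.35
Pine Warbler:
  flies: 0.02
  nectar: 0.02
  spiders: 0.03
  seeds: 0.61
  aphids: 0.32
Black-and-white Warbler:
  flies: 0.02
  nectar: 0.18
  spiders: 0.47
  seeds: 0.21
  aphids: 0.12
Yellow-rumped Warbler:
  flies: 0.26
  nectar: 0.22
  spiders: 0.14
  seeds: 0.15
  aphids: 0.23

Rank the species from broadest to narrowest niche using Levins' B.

Σp_Palmᵢ² = 0.07² + 0.07² + 0.23² + 0.28² + 0.35² = 0.0049 + 0.0049 + 0.0529 + 0.0784 + 0.1225 = 0.2636
B_Palm = 1 / 0.2636 = 3.7936
Σp_Pineᵢ² = 0.02² + 0.02² + 0.03² + 0.61² + 0.32² = 0.0004 + 0.0004 + 0.0009 + 0.3721 + 0.1024 = 0.4762
B_Pine = 1 / 0.4762 = 2.1000
Σp_Blacᵢ² = 0.02² + 0.18² + 0.47² + 0.21² + 0.12² = 0.0004 + 0.0324 + 0.2209 + 0.0441 + 0.0144 = 0.3122
B_Blac = 1 / 0.3122 = 3.2031
Σp_Yellᵢ² = 0.26² + 0.22² + 0.14² + 0.15² + 0.23² = 0.0676 + 0.0484 + 0.0196 + 0.0225 + 0.0529 = 0.2110
B_Yell = 1 / 0.2110 = 4.7393
Ranking by B (broadest → narrowest): Yellow-rumped Warbler (4.74) > Palm Warbler (3.79) > Black-and-white Warbler (3.20) > Pine Warbler (2.10)

Yellow-rumped Warbler > Palm Warbler > Black-and-white Warbler > Pine Warbler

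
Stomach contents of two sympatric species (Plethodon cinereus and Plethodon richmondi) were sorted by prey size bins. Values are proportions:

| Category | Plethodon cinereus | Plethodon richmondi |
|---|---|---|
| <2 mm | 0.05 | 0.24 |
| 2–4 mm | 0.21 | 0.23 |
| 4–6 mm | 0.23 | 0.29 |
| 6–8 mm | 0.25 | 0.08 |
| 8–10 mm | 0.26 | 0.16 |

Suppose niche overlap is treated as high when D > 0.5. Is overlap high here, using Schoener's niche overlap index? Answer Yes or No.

Σ|p₁ᵢ − p₂ᵢ| = 0.19 + 0.02 + 0.06 + 0.17 + 0.10 = 0.54
D = 1 − ½ × 0.54 = 1 − 0.270 = 0.7300
D = 0.7300 > 0.5 → Yes.

Yes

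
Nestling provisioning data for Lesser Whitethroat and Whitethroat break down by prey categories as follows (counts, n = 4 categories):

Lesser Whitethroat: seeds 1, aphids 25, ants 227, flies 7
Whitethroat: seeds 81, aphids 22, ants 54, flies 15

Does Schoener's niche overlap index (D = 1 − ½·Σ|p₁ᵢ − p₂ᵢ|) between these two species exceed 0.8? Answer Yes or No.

No

Proportions for Lesser Whitethroat (n=260): 1/260=0.0038, 25/260=0.0962, 227/260=0.8731, 7/260=0.0269
Proportions for Whitethroat (n=172): 81/172=0.4709, 22/172=0.1279, 54/172=0.3140, 15/172=0.0872
Σ|p₁ᵢ − p₂ᵢ| = 0.4671 + 0.0317 + 0.5591 + 0.0603 = 1.1182
D = 1 − ½ × 1.1182 = 1 − 0.55910 = 0.44090
D = 0.44090 < 0.8 → No.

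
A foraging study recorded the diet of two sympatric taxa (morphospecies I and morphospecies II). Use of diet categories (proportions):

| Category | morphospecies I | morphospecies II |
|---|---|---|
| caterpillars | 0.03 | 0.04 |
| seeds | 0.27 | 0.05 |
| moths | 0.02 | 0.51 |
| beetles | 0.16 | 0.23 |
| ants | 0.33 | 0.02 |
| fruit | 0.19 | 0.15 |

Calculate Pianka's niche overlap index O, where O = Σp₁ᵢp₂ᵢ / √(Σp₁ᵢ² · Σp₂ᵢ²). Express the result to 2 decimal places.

Σ p₁ᵢp₂ᵢ = 0.0012 + 0.0135 + 0.0102 + 0.0368 + 0.0066 + 0.0285 = 0.0968
Σp_1ᵢ² = 0.03² + 0.27² + 0.02² + 0.16² + 0.33² + 0.19² = 0.0009 + 0.0729 + 0.0004 + 0.0256 + 0.1089 + 0.0361 = 0.2448
Σp_2ᵢ² = 0.04² + 0.05² + 0.51² + 0.23² + 0.02² + 0.15² = 0.0016 + 0.0025 + 0.2601 + 0.0529 + 0.0004 + 0.0225 = 0.3400
O = 0.0968 / √(0.2448 × 0.3400) = 0.0968 / 0.28850 = 0.3355

0.34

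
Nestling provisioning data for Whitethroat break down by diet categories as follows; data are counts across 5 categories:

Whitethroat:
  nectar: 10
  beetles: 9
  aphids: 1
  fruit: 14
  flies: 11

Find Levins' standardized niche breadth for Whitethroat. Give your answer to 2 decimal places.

Proportions for Whitethroat (n=45): 10/45=0.2222, 9/45=0.2000, 1/45=0.0222, 14/45=0.3111, 11/45=0.2444
Σpᵢ² = 0.2222² + 0.2000² + 0.0222² + 0.3111² + 0.2444² = 0.049373 + 0.040000 + 0.000493 + 0.096783 + 0.059731 = 0.246380
B = 1 / 0.246380 = 4.0588
Bₛ = (B − 1)/(n − 1) = (4.0588 − 1)/(5 − 1) = 3.0588/4 = 0.7647

0.76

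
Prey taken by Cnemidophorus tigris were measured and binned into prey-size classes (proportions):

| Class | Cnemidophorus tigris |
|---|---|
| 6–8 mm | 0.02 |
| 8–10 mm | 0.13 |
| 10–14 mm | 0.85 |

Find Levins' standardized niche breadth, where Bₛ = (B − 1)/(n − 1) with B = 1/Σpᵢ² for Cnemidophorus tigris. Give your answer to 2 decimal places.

0.18

Σpᵢ² = 0.02² + 0.13² + 0.85² = 0.0004 + 0.0169 + 0.7225 = 0.7398
B = 1 / 0.7398 = 1.3517
Bₛ = (B − 1)/(n − 1) = (1.3517 − 1)/(3 − 1) = 0.3517/2 = 0.1759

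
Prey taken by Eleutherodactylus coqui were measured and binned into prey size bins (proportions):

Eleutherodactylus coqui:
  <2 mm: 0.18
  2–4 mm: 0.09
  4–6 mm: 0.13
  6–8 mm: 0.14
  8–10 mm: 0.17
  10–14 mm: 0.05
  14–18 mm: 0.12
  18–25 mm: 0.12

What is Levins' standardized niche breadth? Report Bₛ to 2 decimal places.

Σpᵢ² = 0.18² + 0.09² + 0.13² + 0.14² + 0.17² + 0.05² + 0.12² + 0.12² = 0.0324 + 0.0081 + 0.0169 + 0.0196 + 0.0289 + 0.0025 + 0.0144 + 0.0144 = 0.1372
B = 1 / 0.1372 = 7.2886
Bₛ = (B − 1)/(n − 1) = (7.2886 − 1)/(8 − 1) = 6.2886/7 = 0.8984

0.90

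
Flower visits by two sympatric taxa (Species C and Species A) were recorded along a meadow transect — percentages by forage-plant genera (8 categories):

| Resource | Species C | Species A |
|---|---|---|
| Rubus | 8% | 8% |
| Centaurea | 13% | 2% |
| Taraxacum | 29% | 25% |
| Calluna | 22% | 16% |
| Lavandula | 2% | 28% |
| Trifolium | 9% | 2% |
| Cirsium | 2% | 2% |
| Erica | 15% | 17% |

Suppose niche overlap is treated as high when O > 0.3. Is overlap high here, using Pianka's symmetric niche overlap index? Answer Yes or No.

Yes

Convert percentages to proportions (divide by 100).
Σ p₁ᵢp₂ᵢ = 0.0064 + 0.0026 + 0.0725 + 0.0352 + 0.0056 + 0.0018 + 0.0004 + 0.0255 = 0.1500
Σp_1ᵢ² = 0.08² + 0.13² + 0.29² + 0.22² + 0.02² + 0.09² + 0.02² + 0.15² = 0.0064 + 0.0169 + 0.0841 + 0.0484 + 0.0004 + 0.0081 + 0.0004 + 0.0225 = 0.1872
Σp_2ᵢ² = 0.08² + 0.02² + 0.25² + 0.16² + 0.28² + 0.02² + 0.02² + 0.17² = 0.0064 + 0.0004 + 0.0625 + 0.0256 + 0.0784 + 0.0004 + 0.0004 + 0.0289 = 0.2030
O = 0.1500 / √(0.1872 × 0.2030) = 0.1500 / 0.19494 = 0.7695
O = 0.7695 > 0.3 → Yes.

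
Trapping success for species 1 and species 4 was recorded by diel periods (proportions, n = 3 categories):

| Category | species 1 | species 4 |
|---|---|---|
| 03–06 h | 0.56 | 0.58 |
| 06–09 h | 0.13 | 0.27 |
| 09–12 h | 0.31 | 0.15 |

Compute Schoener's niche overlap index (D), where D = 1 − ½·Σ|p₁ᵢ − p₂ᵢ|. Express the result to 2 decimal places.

Σ|p₁ᵢ − p₂ᵢ| = 0.02 + 0.14 + 0.16 = 0.32
D = 1 − ½ × 0.32 = 1 − 0.160 = 0.8400

0.84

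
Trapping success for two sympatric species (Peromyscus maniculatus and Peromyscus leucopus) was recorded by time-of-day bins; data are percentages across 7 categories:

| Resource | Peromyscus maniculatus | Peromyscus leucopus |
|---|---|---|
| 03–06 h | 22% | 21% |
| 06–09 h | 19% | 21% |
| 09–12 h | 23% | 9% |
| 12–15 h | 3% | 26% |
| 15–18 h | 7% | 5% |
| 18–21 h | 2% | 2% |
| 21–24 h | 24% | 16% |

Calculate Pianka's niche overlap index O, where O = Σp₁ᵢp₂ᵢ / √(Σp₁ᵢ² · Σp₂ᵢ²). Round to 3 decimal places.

Convert percentages to proportions (divide by 100).
Σ p₁ᵢp₂ᵢ = 0.0462 + 0.0399 + 0.0207 + 0.0078 + 0.0035 + 0.0004 + 0.0384 = 0.1569
Σp_1ᵢ² = 0.22² + 0.19² + 0.23² + 0.03² + 0.07² + 0.02² + 0.24² = 0.0484 + 0.0361 + 0.0529 + 0.0009 + 0.0049 + 0.0004 + 0.0576 = 0.2012
Σp_2ᵢ² = 0.21² + 0.21² + 0.09² + 0.26² + 0.05² + 0.02² + 0.16² = 0.0441 + 0.0441 + 0.0081 + 0.0676 + 0.0025 + 0.0004 + 0.0256 = 0.1924
O = 0.1569 / √(0.2012 × 0.1924) = 0.1569 / 0.196751 = 0.79745

0.797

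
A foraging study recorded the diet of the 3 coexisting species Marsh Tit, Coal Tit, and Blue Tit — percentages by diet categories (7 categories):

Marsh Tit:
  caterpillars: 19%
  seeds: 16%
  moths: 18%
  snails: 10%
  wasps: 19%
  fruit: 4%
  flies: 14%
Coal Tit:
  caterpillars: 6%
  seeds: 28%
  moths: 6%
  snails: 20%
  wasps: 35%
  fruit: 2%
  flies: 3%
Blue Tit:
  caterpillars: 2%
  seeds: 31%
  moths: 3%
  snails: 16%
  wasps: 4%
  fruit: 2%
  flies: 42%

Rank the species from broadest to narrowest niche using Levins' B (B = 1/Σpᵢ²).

Marsh Tit > Coal Tit > Blue Tit

Convert percentages to proportions (divide by 100).
Σp_Marsᵢ² = 0.19² + 0.16² + 0.18² + 0.10² + 0.19² + 0.04² + 0.14² = 0.0361 + 0.0256 + 0.0324 + 0.0100 + 0.0361 + 0.0016 + 0.0196 = 0.1614
B_Mars = 1 / 0.1614 = 6.1958
Σp_Coalᵢ² = 0.06² + 0.28² + 0.06² + 0.20² + 0.35² + 0.02² + 0.03² = 0.0036 + 0.0784 + 0.0036 + 0.0400 + 0.1225 + 0.0004 + 0.0009 = 0.2494
B_Coal = 1 / 0.2494 = 4.0096
Σp_Blueᵢ² = 0.02² + 0.31² + 0.03² + 0.16² + 0.04² + 0.02² + 0.42² = 0.0004 + 0.0961 + 0.0009 + 0.0256 + 0.0016 + 0.0004 + 0.1764 = 0.3014
B_Blue = 1 / 0.3014 = 3.3179
Ranking by B (broadest → narrowest): Marsh Tit (6.20) > Coal Tit (4.01) > Blue Tit (3.32)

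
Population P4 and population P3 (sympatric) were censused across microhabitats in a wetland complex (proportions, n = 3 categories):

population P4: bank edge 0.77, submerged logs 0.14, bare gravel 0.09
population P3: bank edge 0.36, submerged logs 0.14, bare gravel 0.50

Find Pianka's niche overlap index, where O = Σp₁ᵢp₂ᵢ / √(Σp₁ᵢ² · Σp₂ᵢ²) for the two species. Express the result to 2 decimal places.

Σ p₁ᵢp₂ᵢ = 0.2772 + 0.0196 + 0.0450 = 0.3418
Σp_1ᵢ² = 0.77² + 0.14² + 0.09² = 0.5929 + 0.0196 + 0.0081 = 0.6206
Σp_2ᵢ² = 0.36² + 0.14² + 0.50² = 0.1296 + 0.0196 + 0.2500 = 0.3992
O = 0.3418 / √(0.6206 × 0.3992) = 0.3418 / 0.49774 = 0.6867

0.69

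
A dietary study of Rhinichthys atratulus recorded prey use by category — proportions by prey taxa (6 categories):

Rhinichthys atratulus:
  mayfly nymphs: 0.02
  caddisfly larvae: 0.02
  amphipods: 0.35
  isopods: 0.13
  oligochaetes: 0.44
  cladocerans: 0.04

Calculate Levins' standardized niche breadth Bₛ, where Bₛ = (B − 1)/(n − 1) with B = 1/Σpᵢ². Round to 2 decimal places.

Σpᵢ² = 0.02² + 0.02² + 0.35² + 0.13² + 0.44² + 0.04² = 0.0004 + 0.0004 + 0.1225 + 0.0169 + 0.1936 + 0.0016 = 0.3354
B = 1 / 0.3354 = 2.9815
Bₛ = (B − 1)/(n − 1) = (2.9815 − 1)/(6 − 1) = 1.9815/5 = 0.3963

0.40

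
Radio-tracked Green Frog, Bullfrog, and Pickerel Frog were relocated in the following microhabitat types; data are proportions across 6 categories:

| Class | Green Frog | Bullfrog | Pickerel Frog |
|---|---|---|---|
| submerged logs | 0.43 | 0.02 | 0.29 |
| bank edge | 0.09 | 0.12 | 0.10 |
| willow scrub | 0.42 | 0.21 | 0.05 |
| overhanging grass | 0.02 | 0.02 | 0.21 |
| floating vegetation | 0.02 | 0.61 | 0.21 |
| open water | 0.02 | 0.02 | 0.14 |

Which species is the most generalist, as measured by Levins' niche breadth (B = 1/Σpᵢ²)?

Σp_Greeᵢ² = 0.43² + 0.09² + 0.42² + 0.02² + 0.02² + 0.02² = 0.1849 + 0.0081 + 0.1764 + 0.0004 + 0.0004 + 0.0004 = 0.3706
B_Gree = 1 / 0.3706 = 2.6983
Σp_Bullᵢ² = 0.02² + 0.12² + 0.21² + 0.02² + 0.61² + 0.02² = 0.0004 + 0.0144 + 0.0441 + 0.0004 + 0.3721 + 0.0004 = 0.4318
B_Bull = 1 / 0.4318 = 2.3159
Σp_Pickᵢ² = 0.29² + 0.10² + 0.05² + 0.21² + 0.21² + 0.14² = 0.0841 + 0.0100 + 0.0025 + 0.0441 + 0.0441 + 0.0196 = 0.2044
B_Pick = 1 / 0.2044 = 4.8924
Highest B → broadest niche (most generalist): Pickerel Frog (B = 4.89).

Pickerel Frog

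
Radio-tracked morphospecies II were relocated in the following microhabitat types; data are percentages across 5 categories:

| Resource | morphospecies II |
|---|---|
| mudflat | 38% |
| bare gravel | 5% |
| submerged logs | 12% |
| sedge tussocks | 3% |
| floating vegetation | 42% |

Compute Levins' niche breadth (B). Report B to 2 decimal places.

Convert percentages to proportions (divide by 100).
Σpᵢ² = 0.38² + 0.05² + 0.12² + 0.03² + 0.42² = 0.1444 + 0.0025 + 0.0144 + 0.0009 + 0.1764 = 0.3386
B = 1 / 0.3386 = 2.9533

2.95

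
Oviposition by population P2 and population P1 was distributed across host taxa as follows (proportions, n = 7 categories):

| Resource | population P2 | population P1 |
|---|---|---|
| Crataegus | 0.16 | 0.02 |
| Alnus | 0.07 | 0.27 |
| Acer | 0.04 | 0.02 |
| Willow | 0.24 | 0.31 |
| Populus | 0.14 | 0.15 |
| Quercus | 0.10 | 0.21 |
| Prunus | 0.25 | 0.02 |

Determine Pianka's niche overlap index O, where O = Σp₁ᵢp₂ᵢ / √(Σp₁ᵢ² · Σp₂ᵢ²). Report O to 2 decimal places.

0.70

Σ p₁ᵢp₂ᵢ = 0.0032 + 0.0189 + 0.0008 + 0.0744 + 0.0210 + 0.0210 + 0.0050 = 0.1443
Σp_1ᵢ² = 0.16² + 0.07² + 0.04² + 0.24² + 0.14² + 0.10² + 0.25² = 0.0256 + 0.0049 + 0.0016 + 0.0576 + 0.0196 + 0.0100 + 0.0625 = 0.1818
Σp_2ᵢ² = 0.02² + 0.27² + 0.02² + 0.31² + 0.15² + 0.21² + 0.02² = 0.0004 + 0.0729 + 0.0004 + 0.0961 + 0.0225 + 0.0441 + 0.0004 = 0.2368
O = 0.1443 / √(0.1818 × 0.2368) = 0.1443 / 0.20749 = 0.6955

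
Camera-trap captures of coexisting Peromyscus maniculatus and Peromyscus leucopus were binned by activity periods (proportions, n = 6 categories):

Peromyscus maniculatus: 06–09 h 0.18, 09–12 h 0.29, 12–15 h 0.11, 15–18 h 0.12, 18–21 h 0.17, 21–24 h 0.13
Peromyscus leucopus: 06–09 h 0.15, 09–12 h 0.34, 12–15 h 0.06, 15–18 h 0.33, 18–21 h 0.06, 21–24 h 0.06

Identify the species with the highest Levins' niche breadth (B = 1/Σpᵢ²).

Peromyscus maniculatus

Σp_maniᵢ² = 0.18² + 0.29² + 0.11² + 0.12² + 0.17² + 0.13² = 0.0324 + 0.0841 + 0.0121 + 0.0144 + 0.0289 + 0.0169 = 0.1888
B_mani = 1 / 0.1888 = 5.2966
Σp_leucᵢ² = 0.15² + 0.34² + 0.06² + 0.33² + 0.06² + 0.06² = 0.0225 + 0.1156 + 0.0036 + 0.1089 + 0.0036 + 0.0036 = 0.2578
B_leuc = 1 / 0.2578 = 3.8790
Highest B → broadest niche (most generalist): Peromyscus maniculatus (B = 5.30).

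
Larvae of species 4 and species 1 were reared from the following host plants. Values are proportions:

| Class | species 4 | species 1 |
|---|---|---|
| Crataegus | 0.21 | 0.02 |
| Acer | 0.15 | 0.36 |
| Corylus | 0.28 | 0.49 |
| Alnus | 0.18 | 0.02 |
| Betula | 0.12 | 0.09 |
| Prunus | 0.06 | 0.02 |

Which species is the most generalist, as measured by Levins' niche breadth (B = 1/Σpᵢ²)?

species 4

Σp_4ᵢ² = 0.21² + 0.15² + 0.28² + 0.18² + 0.12² + 0.06² = 0.0441 + 0.0225 + 0.0784 + 0.0324 + 0.0144 + 0.0036 = 0.1954
B_4 = 1 / 0.1954 = 5.1177
Σp_1ᵢ² = 0.02² + 0.36² + 0.49² + 0.02² + 0.09² + 0.02² = 0.0004 + 0.1296 + 0.2401 + 0.0004 + 0.0081 + 0.0004 = 0.3790
B_1 = 1 / 0.3790 = 2.6385
Highest B → broadest niche (most generalist): species 4 (B = 5.12).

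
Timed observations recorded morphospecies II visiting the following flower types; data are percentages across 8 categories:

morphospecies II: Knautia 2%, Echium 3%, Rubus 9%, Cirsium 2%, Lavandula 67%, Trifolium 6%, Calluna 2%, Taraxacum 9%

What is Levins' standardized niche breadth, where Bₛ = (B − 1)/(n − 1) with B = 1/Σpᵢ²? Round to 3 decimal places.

Convert percentages to proportions (divide by 100).
Σpᵢ² = 0.02² + 0.03² + 0.09² + 0.02² + 0.67² + 0.06² + 0.02² + 0.09² = 0.0004 + 0.0009 + 0.0081 + 0.0004 + 0.4489 + 0.0036 + 0.0004 + 0.0081 = 0.4708
B = 1 / 0.4708 = 2.12404
Bₛ = (B − 1)/(n − 1) = (2.12404 − 1)/(8 − 1) = 1.12404/7 = 0.16058

0.161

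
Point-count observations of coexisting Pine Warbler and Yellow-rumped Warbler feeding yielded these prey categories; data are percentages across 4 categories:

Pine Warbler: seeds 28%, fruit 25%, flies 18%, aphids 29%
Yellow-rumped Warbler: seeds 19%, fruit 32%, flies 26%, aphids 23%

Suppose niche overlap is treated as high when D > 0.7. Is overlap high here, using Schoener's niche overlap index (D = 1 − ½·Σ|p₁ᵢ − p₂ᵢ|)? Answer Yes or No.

Yes

Convert percentages to proportions (divide by 100).
Σ|p₁ᵢ − p₂ᵢ| = 0.09 + 0.07 + 0.08 + 0.06 = 0.30
D = 1 − ½ × 0.30 = 1 − 0.150 = 0.8500
D = 0.8500 > 0.7 → Yes.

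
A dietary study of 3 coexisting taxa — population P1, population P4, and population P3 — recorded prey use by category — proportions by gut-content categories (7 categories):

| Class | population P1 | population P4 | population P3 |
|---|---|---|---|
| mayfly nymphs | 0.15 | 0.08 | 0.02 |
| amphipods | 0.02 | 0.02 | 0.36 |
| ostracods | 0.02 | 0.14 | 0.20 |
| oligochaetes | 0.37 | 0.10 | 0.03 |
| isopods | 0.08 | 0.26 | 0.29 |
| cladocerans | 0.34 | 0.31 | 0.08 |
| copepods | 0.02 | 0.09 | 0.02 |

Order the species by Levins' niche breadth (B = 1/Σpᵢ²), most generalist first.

population P4 > population P3 > population P1

Σp_P1ᵢ² = 0.15² + 0.02² + 0.02² + 0.37² + 0.08² + 0.34² + 0.02² = 0.0225 + 0.0004 + 0.0004 + 0.1369 + 0.0064 + 0.1156 + 0.0004 = 0.2826
B_P1 = 1 / 0.2826 = 3.5386
Σp_P4ᵢ² = 0.08² + 0.02² + 0.14² + 0.10² + 0.26² + 0.31² + 0.09² = 0.0064 + 0.0004 + 0.0196 + 0.0100 + 0.0676 + 0.0961 + 0.0081 = 0.2082
B_P4 = 1 / 0.2082 = 4.8031
Σp_P3ᵢ² = 0.02² + 0.36² + 0.20² + 0.03² + 0.29² + 0.08² + 0.02² = 0.0004 + 0.1296 + 0.0400 + 0.0009 + 0.0841 + 0.0064 + 0.0004 = 0.2618
B_P3 = 1 / 0.2618 = 3.8197
Ranking by B (broadest → narrowest): population P4 (4.80) > population P3 (3.82) > population P1 (3.54)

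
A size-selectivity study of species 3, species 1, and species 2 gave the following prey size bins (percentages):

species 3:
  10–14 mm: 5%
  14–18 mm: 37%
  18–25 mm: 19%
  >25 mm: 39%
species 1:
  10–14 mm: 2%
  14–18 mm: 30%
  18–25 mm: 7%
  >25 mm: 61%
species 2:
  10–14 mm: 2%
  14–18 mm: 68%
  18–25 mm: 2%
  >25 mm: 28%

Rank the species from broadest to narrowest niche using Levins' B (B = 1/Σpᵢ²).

species 3 > species 1 > species 2

Convert percentages to proportions (divide by 100).
Σp_3ᵢ² = 0.05² + 0.37² + 0.19² + 0.39² = 0.0025 + 0.1369 + 0.0361 + 0.1521 = 0.3276
B_3 = 1 / 0.3276 = 3.0525
Σp_1ᵢ² = 0.02² + 0.30² + 0.07² + 0.61² = 0.0004 + 0.0900 + 0.0049 + 0.3721 = 0.4674
B_1 = 1 / 0.4674 = 2.1395
Σp_2ᵢ² = 0.02² + 0.68² + 0.02² + 0.28² = 0.0004 + 0.4624 + 0.0004 + 0.0784 = 0.5416
B_2 = 1 / 0.5416 = 1.8464
Ranking by B (broadest → narrowest): species 3 (3.05) > species 1 (2.14) > species 2 (1.85)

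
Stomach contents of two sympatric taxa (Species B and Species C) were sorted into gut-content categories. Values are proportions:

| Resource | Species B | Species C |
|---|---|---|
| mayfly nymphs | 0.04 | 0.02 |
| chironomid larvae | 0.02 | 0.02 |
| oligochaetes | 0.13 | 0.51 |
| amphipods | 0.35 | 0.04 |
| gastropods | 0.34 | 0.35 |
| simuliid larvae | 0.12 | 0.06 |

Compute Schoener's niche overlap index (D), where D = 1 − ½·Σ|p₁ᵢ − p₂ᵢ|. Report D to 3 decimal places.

Σ|p₁ᵢ − p₂ᵢ| = 0.02 + 0.00 + 0.38 + 0.31 + 0.01 + 0.06 = 0.78
D = 1 − ½ × 0.78 = 1 − 0.390 = 0.61000

0.610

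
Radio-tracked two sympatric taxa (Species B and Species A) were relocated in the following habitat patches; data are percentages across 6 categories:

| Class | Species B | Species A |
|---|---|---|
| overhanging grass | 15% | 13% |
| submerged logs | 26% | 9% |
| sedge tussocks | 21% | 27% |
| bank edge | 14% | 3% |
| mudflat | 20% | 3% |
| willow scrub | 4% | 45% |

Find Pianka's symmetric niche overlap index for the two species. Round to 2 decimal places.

Convert percentages to proportions (divide by 100).
Σ p₁ᵢp₂ᵢ = 0.0195 + 0.0234 + 0.0567 + 0.0042 + 0.0060 + 0.0180 = 0.1278
Σp_1ᵢ² = 0.15² + 0.26² + 0.21² + 0.14² + 0.20² + 0.04² = 0.0225 + 0.0676 + 0.0441 + 0.0196 + 0.0400 + 0.0016 = 0.1954
Σp_2ᵢ² = 0.13² + 0.09² + 0.27² + 0.03² + 0.03² + 0.45² = 0.0169 + 0.0081 + 0.0729 + 0.0009 + 0.0009 + 0.2025 = 0.3022
O = 0.1278 / √(0.1954 × 0.3022) = 0.1278 / 0.24300 = 0.5259

0.53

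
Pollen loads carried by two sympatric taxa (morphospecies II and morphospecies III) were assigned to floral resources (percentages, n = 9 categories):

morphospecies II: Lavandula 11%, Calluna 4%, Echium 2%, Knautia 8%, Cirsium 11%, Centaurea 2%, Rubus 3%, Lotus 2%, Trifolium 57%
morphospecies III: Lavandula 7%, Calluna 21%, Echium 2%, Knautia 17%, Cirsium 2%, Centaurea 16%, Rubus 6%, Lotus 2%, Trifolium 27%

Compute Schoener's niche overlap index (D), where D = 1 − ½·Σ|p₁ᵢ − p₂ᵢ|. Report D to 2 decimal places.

Convert percentages to proportions (divide by 100).
Σ|p₁ᵢ − p₂ᵢ| = 0.04 + 0.17 + 0.00 + 0.09 + 0.09 + 0.14 + 0.03 + 0.00 + 0.30 = 0.86
D = 1 − ½ × 0.86 = 1 − 0.430 = 0.5700

0.57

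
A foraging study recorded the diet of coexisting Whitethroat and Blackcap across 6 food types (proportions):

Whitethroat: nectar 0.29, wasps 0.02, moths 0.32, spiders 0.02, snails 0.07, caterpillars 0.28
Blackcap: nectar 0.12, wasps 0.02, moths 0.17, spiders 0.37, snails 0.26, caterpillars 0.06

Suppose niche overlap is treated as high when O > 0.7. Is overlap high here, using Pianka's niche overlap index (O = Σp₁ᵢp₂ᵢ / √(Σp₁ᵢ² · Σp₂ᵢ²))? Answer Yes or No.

Σ p₁ᵢp₂ᵢ = 0.0348 + 0.0004 + 0.0544 + 0.0074 + 0.0182 + 0.0168 = 0.1320
Σp_1ᵢ² = 0.29² + 0.02² + 0.32² + 0.02² + 0.07² + 0.28² = 0.0841 + 0.0004 + 0.1024 + 0.0004 + 0.0049 + 0.0784 = 0.2706
Σp_2ᵢ² = 0.12² + 0.02² + 0.17² + 0.37² + 0.26² + 0.06² = 0.0144 + 0.0004 + 0.0289 + 0.1369 + 0.0676 + 0.0036 = 0.2518
O = 0.1320 / √(0.2706 × 0.2518) = 0.1320 / 0.26103 = 0.5057
O = 0.5057 < 0.7 → No.

No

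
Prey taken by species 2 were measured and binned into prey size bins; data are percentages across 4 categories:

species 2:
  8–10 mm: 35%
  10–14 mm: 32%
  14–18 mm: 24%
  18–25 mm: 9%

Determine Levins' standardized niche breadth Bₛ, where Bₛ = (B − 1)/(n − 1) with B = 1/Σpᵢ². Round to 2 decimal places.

0.81

Convert percentages to proportions (divide by 100).
Σpᵢ² = 0.35² + 0.32² + 0.24² + 0.09² = 0.1225 + 0.1024 + 0.0576 + 0.0081 = 0.2906
B = 1 / 0.2906 = 3.4412
Bₛ = (B − 1)/(n − 1) = (3.4412 − 1)/(4 − 1) = 2.4412/3 = 0.8137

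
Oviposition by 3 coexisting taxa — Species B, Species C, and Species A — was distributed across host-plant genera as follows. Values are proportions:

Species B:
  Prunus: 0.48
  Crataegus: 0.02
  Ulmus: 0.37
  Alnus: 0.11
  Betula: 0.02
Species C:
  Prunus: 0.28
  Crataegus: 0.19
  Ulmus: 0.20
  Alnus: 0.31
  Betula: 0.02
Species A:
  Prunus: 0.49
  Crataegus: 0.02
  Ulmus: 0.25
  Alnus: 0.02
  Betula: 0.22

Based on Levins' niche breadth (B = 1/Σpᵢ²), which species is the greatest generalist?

Σp_Bᵢ² = 0.48² + 0.02² + 0.37² + 0.11² + 0.02² = 0.2304 + 0.0004 + 0.1369 + 0.0121 + 0.0004 = 0.3802
B_B = 1 / 0.3802 = 2.6302
Σp_Cᵢ² = 0.28² + 0.19² + 0.20² + 0.31² + 0.02² = 0.0784 + 0.0361 + 0.0400 + 0.0961 + 0.0004 = 0.2510
B_C = 1 / 0.2510 = 3.9841
Σp_Aᵢ² = 0.49² + 0.02² + 0.25² + 0.02² + 0.22² = 0.2401 + 0.0004 + 0.0625 + 0.0004 + 0.0484 = 0.3518
B_A = 1 / 0.3518 = 2.8425
Highest B → broadest niche (most generalist): Species C (B = 3.98).

Species C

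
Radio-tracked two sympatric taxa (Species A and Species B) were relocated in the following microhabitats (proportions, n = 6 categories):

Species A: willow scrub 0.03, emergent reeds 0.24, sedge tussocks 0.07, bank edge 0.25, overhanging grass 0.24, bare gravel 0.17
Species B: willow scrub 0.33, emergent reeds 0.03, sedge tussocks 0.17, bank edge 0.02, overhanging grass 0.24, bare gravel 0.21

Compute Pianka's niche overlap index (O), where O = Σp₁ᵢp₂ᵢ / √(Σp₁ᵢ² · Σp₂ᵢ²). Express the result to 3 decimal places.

0.563

Σ p₁ᵢp₂ᵢ = 0.0099 + 0.0072 + 0.0119 + 0.0050 + 0.0576 + 0.0357 = 0.1273
Σp_1ᵢ² = 0.03² + 0.24² + 0.07² + 0.25² + 0.24² + 0.17² = 0.0009 + 0.0576 + 0.0049 + 0.0625 + 0.0576 + 0.0289 = 0.2124
Σp_2ᵢ² = 0.33² + 0.03² + 0.17² + 0.02² + 0.24² + 0.21² = 0.1089 + 0.0009 + 0.0289 + 0.0004 + 0.0576 + 0.0441 = 0.2408
O = 0.1273 / √(0.2124 × 0.2408) = 0.1273 / 0.226155 = 0.56289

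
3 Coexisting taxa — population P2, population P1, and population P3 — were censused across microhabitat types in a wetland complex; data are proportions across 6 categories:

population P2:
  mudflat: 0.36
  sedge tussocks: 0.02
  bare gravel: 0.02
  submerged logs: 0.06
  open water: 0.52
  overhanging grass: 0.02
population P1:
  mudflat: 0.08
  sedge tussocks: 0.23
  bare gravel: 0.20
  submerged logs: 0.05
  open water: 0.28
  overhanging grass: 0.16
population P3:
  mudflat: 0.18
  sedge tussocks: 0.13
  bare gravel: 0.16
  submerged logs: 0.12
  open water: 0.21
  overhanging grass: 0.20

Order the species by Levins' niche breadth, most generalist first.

Σp_P2ᵢ² = 0.36² + 0.02² + 0.02² + 0.06² + 0.52² + 0.02² = 0.1296 + 0.0004 + 0.0004 + 0.0036 + 0.2704 + 0.0004 = 0.4048
B_P2 = 1 / 0.4048 = 2.4704
Σp_P1ᵢ² = 0.08² + 0.23² + 0.20² + 0.05² + 0.28² + 0.16² = 0.0064 + 0.0529 + 0.0400 + 0.0025 + 0.0784 + 0.0256 = 0.2058
B_P1 = 1 / 0.2058 = 4.8591
Σp_P3ᵢ² = 0.18² + 0.13² + 0.16² + 0.12² + 0.21² + 0.20² = 0.0324 + 0.0169 + 0.0256 + 0.0144 + 0.0441 + 0.0400 = 0.1734
B_P3 = 1 / 0.1734 = 5.7670
Ranking by B (broadest → narrowest): population P3 (5.77) > population P1 (4.86) > population P2 (2.47)

population P3 > population P1 > population P2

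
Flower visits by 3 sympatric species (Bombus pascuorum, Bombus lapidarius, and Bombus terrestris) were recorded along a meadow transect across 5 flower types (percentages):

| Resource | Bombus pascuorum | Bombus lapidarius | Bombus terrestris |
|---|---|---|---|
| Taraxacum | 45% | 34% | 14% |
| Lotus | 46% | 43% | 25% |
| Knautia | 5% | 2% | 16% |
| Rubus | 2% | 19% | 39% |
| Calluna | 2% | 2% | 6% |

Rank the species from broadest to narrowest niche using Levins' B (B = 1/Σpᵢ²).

Convert percentages to proportions (divide by 100).
Σp_pascᵢ² = 0.45² + 0.46² + 0.05² + 0.02² + 0.02² = 0.2025 + 0.2116 + 0.0025 + 0.0004 + 0.0004 = 0.4174
B_pasc = 1 / 0.4174 = 2.3958
Σp_lapiᵢ² = 0.34² + 0.43² + 0.02² + 0.19² + 0.02² = 0.1156 + 0.1849 + 0.0004 + 0.0361 + 0.0004 = 0.3374
B_lapi = 1 / 0.3374 = 2.9638
Σp_terrᵢ² = 0.14² + 0.25² + 0.16² + 0.39² + 0.06² = 0.0196 + 0.0625 + 0.0256 + 0.1521 + 0.0036 = 0.2634
B_terr = 1 / 0.2634 = 3.7965
Ranking by B (broadest → narrowest): Bombus terrestris (3.80) > Bombus lapidarius (2.96) > Bombus pascuorum (2.40)

Bombus terrestris > Bombus lapidarius > Bombus pascuorum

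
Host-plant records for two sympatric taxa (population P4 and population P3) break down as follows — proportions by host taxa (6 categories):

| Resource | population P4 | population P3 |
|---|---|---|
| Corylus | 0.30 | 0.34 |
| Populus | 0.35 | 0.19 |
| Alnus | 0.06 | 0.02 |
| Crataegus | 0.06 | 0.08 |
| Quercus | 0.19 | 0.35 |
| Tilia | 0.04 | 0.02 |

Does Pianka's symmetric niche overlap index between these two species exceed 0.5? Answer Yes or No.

Σ p₁ᵢp₂ᵢ = 0.1020 + 0.0665 + 0.0012 + 0.0048 + 0.0665 + 0.0008 = 0.2418
Σp_1ᵢ² = 0.30² + 0.35² + 0.06² + 0.06² + 0.19² + 0.04² = 0.0900 + 0.1225 + 0.0036 + 0.0036 + 0.0361 + 0.0016 = 0.2574
Σp_2ᵢ² = 0.34² + 0.19² + 0.02² + 0.08² + 0.35² + 0.02² = 0.1156 + 0.0361 + 0.0004 + 0.0064 + 0.1225 + 0.0004 = 0.2814
O = 0.2418 / √(0.2574 × 0.2814) = 0.2418 / 0.26913 = 0.8985
O = 0.8985 > 0.5 → Yes.

Yes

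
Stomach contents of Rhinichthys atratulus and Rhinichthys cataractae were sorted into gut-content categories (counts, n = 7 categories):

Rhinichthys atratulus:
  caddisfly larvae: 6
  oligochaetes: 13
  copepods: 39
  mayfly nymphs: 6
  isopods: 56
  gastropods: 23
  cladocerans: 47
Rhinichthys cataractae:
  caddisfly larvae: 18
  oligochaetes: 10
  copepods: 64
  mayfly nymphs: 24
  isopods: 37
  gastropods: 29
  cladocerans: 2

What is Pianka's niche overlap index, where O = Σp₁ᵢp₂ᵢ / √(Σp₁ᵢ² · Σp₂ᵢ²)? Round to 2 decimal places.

0.76

Proportions for Rhinichthys atratulus (n=190): 6/190=0.0316, 13/190=0.0684, 39/190=0.2053, 6/190=0.0316, 56/190=0.2947, 23/190=0.1211, 47/190=0.2474
Proportions for Rhinichthys cataractae (n=184): 18/184=0.0978, 10/184=0.0543, 64/184=0.3478, 24/184=0.1304, 37/184=0.2011, 29/184=0.1576, 2/184=0.0109
Σ p₁ᵢp₂ᵢ = 0.003090 + 0.003714 + 0.071403 + 0.004121 + 0.059264 + 0.019085 + 0.002697 = 0.163374
Σp_1ᵢ² = 0.0316² + 0.0684² + 0.2053² + 0.0316² + 0.2947² + 0.1211² + 0.2474² = 0.000999 + 0.004679 + 0.042148 + 0.000999 + 0.086848 + 0.014665 + 0.061207 = 0.211545
Σp_2ᵢ² = 0.0978² + 0.0543² + 0.3478² + 0.1304² + 0.2011² + 0.1576² + 0.0109² = 0.009565 + 0.002948 + 0.120965 + 0.017004 + 0.040441 + 0.024838 + 0.000119 = 0.215880
O = 0.163374 / √(0.211545 × 0.215880) = 0.163374 / 0.2137015 = 0.7645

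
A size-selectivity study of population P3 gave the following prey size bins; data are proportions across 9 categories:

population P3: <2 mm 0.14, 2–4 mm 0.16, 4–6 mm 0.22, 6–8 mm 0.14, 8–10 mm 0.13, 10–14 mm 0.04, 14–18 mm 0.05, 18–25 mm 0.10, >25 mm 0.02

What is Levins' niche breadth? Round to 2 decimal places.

Σpᵢ² = 0.14² + 0.16² + 0.22² + 0.14² + 0.13² + 0.04² + 0.05² + 0.10² + 0.02² = 0.0196 + 0.0256 + 0.0484 + 0.0196 + 0.0169 + 0.0016 + 0.0025 + 0.0100 + 0.0004 = 0.1446
B = 1 / 0.1446 = 6.9156

6.92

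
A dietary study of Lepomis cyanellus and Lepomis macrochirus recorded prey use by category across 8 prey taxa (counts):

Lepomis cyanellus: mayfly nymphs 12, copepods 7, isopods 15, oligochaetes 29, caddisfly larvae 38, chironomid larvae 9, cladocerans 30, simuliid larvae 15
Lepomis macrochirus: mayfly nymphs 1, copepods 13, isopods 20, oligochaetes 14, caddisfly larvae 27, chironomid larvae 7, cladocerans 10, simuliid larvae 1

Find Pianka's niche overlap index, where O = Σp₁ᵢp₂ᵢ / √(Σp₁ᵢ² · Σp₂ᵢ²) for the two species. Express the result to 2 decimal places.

0.87

Proportions for Lepomis cyanellus (n=155): 12/155=0.0774, 7/155=0.0452, 15/155=0.0968, 29/155=0.1871, 38/155=0.2452, 9/155=0.0581, 30/155=0.1935, 15/155=0.0968
Proportions for Lepomis macrochirus (n=93): 1/93=0.0108, 13/93=0.1398, 20/93=0.2151, 14/93=0.1505, 27/93=0.2903, 7/93=0.0753, 10/93=0.1075, 1/93=0.0108
Σ p₁ᵢp₂ᵢ = 0.000836 + 0.006319 + 0.020822 + 0.028159 + 0.071182 + 0.004375 + 0.020801 + 0.001045 = 0.153539
Σp_1ᵢ² = 0.0774² + 0.0452² + 0.0968² + 0.1871² + 0.2452² + 0.0581² + 0.1935² + 0.0968² = 0.005991 + 0.002043 + 0.009370 + 0.035006 + 0.060123 + 0.003376 + 0.037442 + 0.009370 = 0.162721
Σp_2ᵢ² = 0.0108² + 0.1398² + 0.2151² + 0.1505² + 0.2903² + 0.0753² + 0.1075² + 0.0108² = 0.000117 + 0.019544 + 0.046268 + 0.022650 + 0.084274 + 0.005670 + 0.011556 + 0.000117 = 0.190196
O = 0.153539 / √(0.162721 × 0.190196) = 0.153539 / 0.1759229 = 0.8728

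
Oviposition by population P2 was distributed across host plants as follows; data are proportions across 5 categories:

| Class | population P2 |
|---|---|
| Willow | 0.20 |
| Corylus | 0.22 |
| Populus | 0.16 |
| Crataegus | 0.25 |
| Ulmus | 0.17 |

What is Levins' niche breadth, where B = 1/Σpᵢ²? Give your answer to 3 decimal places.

4.869

Σpᵢ² = 0.20² + 0.22² + 0.16² + 0.25² + 0.17² = 0.0400 + 0.0484 + 0.0256 + 0.0625 + 0.0289 = 0.2054
B = 1 / 0.2054 = 4.86855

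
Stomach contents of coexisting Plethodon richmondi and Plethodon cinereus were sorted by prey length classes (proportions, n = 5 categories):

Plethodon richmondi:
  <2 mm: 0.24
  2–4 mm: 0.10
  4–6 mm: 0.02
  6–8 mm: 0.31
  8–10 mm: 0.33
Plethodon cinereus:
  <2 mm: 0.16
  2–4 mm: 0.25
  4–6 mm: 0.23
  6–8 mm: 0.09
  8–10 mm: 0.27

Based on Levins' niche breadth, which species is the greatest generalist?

Σp_richᵢ² = 0.24² + 0.10² + 0.02² + 0.31² + 0.33² = 0.0576 + 0.0100 + 0.0004 + 0.0961 + 0.1089 = 0.2730
B_rich = 1 / 0.2730 = 3.6630
Σp_cineᵢ² = 0.16² + 0.25² + 0.23² + 0.09² + 0.27² = 0.0256 + 0.0625 + 0.0529 + 0.0081 + 0.0729 = 0.2220
B_cine = 1 / 0.2220 = 4.5045
Highest B → broadest niche (most generalist): Plethodon cinereus (B = 4.50).

Plethodon cinereus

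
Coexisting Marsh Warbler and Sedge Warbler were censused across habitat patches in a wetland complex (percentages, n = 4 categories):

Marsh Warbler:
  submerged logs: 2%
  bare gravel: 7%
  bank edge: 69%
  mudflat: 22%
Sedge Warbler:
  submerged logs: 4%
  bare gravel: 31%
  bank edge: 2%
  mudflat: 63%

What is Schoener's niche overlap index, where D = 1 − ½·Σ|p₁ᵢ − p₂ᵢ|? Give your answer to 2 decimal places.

Convert percentages to proportions (divide by 100).
Σ|p₁ᵢ − p₂ᵢ| = 0.02 + 0.24 + 0.67 + 0.41 = 1.34
D = 1 − ½ × 1.34 = 1 − 0.670 = 0.3300

0.33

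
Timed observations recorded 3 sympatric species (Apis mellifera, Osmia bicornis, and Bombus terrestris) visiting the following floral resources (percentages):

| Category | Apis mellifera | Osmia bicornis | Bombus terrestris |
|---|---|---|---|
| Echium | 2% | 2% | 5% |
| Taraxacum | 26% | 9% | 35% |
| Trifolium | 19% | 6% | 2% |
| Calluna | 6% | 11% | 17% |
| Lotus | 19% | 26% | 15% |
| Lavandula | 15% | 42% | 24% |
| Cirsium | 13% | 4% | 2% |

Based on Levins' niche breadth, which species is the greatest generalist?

Convert percentages to proportions (divide by 100).
Σp_mellᵢ² = 0.02² + 0.26² + 0.19² + 0.06² + 0.19² + 0.15² + 0.13² = 0.0004 + 0.0676 + 0.0361 + 0.0036 + 0.0361 + 0.0225 + 0.0169 = 0.1832
B_mell = 1 / 0.1832 = 5.4585
Σp_bicoᵢ² = 0.02² + 0.09² + 0.06² + 0.11² + 0.26² + 0.42² + 0.04² = 0.0004 + 0.0081 + 0.0036 + 0.0121 + 0.0676 + 0.1764 + 0.0016 = 0.2698
B_bico = 1 / 0.2698 = 3.7064
Σp_terrᵢ² = 0.05² + 0.35² + 0.02² + 0.17² + 0.15² + 0.24² + 0.02² = 0.0025 + 0.1225 + 0.0004 + 0.0289 + 0.0225 + 0.0576 + 0.0004 = 0.2348
B_terr = 1 / 0.2348 = 4.2589
Highest B → broadest niche (most generalist): Apis mellifera (B = 5.46).

Apis mellifera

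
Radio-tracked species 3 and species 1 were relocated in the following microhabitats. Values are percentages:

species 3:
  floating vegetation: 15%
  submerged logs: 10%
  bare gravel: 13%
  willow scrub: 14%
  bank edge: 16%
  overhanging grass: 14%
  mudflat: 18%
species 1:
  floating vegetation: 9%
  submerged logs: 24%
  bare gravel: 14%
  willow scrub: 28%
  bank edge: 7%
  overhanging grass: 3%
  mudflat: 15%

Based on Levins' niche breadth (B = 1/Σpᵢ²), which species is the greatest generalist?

species 3

Convert percentages to proportions (divide by 100).
Σp_3ᵢ² = 0.15² + 0.10² + 0.13² + 0.14² + 0.16² + 0.14² + 0.18² = 0.0225 + 0.0100 + 0.0169 + 0.0196 + 0.0256 + 0.0196 + 0.0324 = 0.1466
B_3 = 1 / 0.1466 = 6.8213
Σp_1ᵢ² = 0.09² + 0.24² + 0.14² + 0.28² + 0.07² + 0.03² + 0.15² = 0.0081 + 0.0576 + 0.0196 + 0.0784 + 0.0049 + 0.0009 + 0.0225 = 0.1920
B_1 = 1 / 0.1920 = 5.2083
Highest B → broadest niche (most generalist): species 3 (B = 6.82).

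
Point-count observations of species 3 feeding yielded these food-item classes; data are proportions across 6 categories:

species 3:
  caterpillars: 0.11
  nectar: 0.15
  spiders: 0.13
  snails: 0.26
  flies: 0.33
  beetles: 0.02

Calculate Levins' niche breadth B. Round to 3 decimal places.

4.378

Σpᵢ² = 0.11² + 0.15² + 0.13² + 0.26² + 0.33² + 0.02² = 0.0121 + 0.0225 + 0.0169 + 0.0676 + 0.1089 + 0.0004 = 0.2284
B = 1 / 0.2284 = 4.37828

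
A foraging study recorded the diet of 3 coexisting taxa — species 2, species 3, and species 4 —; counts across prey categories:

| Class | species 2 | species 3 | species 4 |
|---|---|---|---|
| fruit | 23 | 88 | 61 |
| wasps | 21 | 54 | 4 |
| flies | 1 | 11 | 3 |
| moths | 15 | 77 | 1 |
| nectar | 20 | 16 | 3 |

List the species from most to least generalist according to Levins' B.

Proportions for species 2 (n=80): 23/80=0.2875, 21/80=0.2625, 1/80=0.0125, 15/80=0.1875, 20/80=0.2500
Proportions for species 3 (n=246): 88/246=0.3577, 54/246=0.2195, 11/246=0.0447, 77/246=0.3130, 16/246=0.0650
Proportions for species 4 (n=72): 61/72=0.8472, 4/72=0.0556, 3/72=0.0417, 1/72=0.0139, 3/72=0.0417
Σp_2ᵢ² = 0.2875² + 0.2625² + 0.0125² + 0.1875² + 0.2500² = 0.082656 + 0.068906 + 0.000156 + 0.035156 + 0.062500 = 0.249374
B_2 = 1 / 0.249374 = 4.0100
Σp_3ᵢ² = 0.3577² + 0.2195² + 0.0447² + 0.3130² + 0.0650² = 0.127949 + 0.048180 + 0.001998 + 0.097969 + 0.004225 = 0.280321
B_3 = 1 / 0.280321 = 3.5673
Σp_4ᵢ² = 0.8472² + 0.0556² + 0.0417² + 0.0139² + 0.0417² = 0.717748 + 0.003091 + 0.001739 + 0.000193 + 0.001739 = 0.724510
B_4 = 1 / 0.724510 = 1.3802
Ranking by B (broadest → narrowest): species 2 (4.01) > species 3 (3.57) > species 4 (1.38)

species 2 > species 3 > species 4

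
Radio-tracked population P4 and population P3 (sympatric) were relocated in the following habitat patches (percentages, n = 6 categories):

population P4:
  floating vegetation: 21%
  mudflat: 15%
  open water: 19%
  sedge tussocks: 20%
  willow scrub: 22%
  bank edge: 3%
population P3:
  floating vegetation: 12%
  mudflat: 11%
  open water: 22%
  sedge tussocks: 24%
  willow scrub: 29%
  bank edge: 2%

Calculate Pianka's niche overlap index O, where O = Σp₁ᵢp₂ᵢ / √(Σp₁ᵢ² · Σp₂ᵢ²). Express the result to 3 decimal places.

Convert percentages to proportions (divide by 100).
Σ p₁ᵢp₂ᵢ = 0.0252 + 0.0165 + 0.0418 + 0.0480 + 0.0638 + 0.0006 = 0.1959
Σp_1ᵢ² = 0.21² + 0.15² + 0.19² + 0.20² + 0.22² + 0.03² = 0.0441 + 0.0225 + 0.0361 + 0.0400 + 0.0484 + 0.0009 = 0.1920
Σp_2ᵢ² = 0.12² + 0.11² + 0.22² + 0.24² + 0.29² + 0.02² = 0.0144 + 0.0121 + 0.0484 + 0.0576 + 0.0841 + 0.0004 = 0.2170
O = 0.1959 / √(0.1920 × 0.2170) = 0.1959 / 0.204118 = 0.95974

0.960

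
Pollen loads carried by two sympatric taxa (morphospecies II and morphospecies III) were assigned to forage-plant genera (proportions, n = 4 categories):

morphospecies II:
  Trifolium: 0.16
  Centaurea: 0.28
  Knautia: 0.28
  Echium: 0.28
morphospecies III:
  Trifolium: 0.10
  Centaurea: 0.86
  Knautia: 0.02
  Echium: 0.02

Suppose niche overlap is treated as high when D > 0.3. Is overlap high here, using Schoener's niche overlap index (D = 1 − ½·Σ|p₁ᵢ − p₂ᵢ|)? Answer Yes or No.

Yes

Σ|p₁ᵢ − p₂ᵢ| = 0.06 + 0.58 + 0.26 + 0.26 = 1.16
D = 1 − ½ × 1.16 = 1 − 0.580 = 0.4200
D = 0.4200 > 0.3 → Yes.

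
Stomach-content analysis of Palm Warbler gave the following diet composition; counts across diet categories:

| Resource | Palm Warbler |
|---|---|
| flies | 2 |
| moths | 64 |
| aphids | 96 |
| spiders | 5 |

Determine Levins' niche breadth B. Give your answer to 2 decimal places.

Proportions for Palm Warbler (n=167): 2/167=0.0120, 64/167=0.3832, 96/167=0.5749, 5/167=0.0299
Σpᵢ² = 0.0120² + 0.3832² + 0.5749² + 0.0299² = 0.000144 + 0.146842 + 0.330510 + 0.000894 = 0.478390
B = 1 / 0.478390 = 2.0903

2.09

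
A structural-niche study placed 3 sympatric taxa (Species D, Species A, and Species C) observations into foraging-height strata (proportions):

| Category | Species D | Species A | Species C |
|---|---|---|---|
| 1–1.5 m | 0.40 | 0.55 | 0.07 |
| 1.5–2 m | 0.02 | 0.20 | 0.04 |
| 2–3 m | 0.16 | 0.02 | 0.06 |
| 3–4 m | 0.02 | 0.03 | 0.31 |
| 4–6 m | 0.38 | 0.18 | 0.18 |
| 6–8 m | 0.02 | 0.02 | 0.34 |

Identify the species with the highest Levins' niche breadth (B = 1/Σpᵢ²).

Species C

Σp_Dᵢ² = 0.40² + 0.02² + 0.16² + 0.02² + 0.38² + 0.02² = 0.1600 + 0.0004 + 0.0256 + 0.0004 + 0.1444 + 0.0004 = 0.3312
B_D = 1 / 0.3312 = 3.0193
Σp_Aᵢ² = 0.55² + 0.20² + 0.02² + 0.03² + 0.18² + 0.02² = 0.3025 + 0.0400 + 0.0004 + 0.0009 + 0.0324 + 0.0004 = 0.3766
B_A = 1 / 0.3766 = 2.6553
Σp_Cᵢ² = 0.07² + 0.04² + 0.06² + 0.31² + 0.18² + 0.34² = 0.0049 + 0.0016 + 0.0036 + 0.0961 + 0.0324 + 0.1156 = 0.2542
B_C = 1 / 0.2542 = 3.9339
Highest B → broadest niche (most generalist): Species C (B = 3.93).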